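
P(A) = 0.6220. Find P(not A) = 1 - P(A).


P(not A) = 1 - 0.6220 = 0.3780

P(not A) = 0.3780


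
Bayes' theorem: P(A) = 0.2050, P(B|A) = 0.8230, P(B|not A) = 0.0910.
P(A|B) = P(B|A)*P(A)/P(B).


P(B) = P(B|A)*P(A) + P(B|A')*P(A')
= 0.8230*0.2050 + 0.0910*0.7950
= 0.168715 + 0.072345 = 0.241060
P(A|B) = 0.168715/0.241060 = 0.6999

P(A|B) = 0.6999


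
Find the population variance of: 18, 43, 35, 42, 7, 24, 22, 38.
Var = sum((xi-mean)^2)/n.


Mean = 28.6250
Squared deviations: 112.8906, 206.6406, 40.6406, 178.8906, 467.6406, 21.3906, 43.8906, 87.8906
Sum = 1159.8750
Variance = 1159.8750/8 = 144.9844

Variance = 144.9844


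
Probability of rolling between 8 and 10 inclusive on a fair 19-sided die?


Favorable outcomes (8 ≤ roll ≤ 10): 3
Total outcomes = 19
P = 3/19 = 0.1579

P = 0.1579


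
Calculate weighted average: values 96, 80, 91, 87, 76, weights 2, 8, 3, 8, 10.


Numerator = 96*2 + 80*8 + 91*3 + 87*8 + 76*10 = 2561
Denominator = 2 + 8 + 3 + 8 + 10 = 31
WM = 2561/31 = 82.6129

WM = 82.6129


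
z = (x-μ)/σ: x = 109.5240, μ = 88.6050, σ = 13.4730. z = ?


z = (109.5240 - 88.6050)/13.4730
= 20.9190/13.4730
= 1.5527

z = 1.5527


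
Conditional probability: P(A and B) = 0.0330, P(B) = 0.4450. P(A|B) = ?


P(A|B) = 0.0330/0.4450 = 0.0742

P(A|B) = 0.0742


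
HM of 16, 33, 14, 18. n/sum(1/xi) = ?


Sum of reciprocals = 1/16 + 1/33 + 1/14 + 1/18 = 0.219787
HM = 4/0.219787 = 18.1994

HM = 18.1994


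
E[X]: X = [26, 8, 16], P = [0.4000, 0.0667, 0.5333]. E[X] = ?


E[X] = 26*0.4000 + 8*0.0667 + 16*0.5333
= 10.4000 + 0.5336 + 8.5328
= 19.4664

E[X] = 19.4664


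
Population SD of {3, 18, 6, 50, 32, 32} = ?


Mean = 23.5000
Variance = 267.2500
SD = sqrt(267.2500) = 16.3478

SD = 16.3478


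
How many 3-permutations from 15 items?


P(15,3) = 15!/12!
= 1307674368000/479001600
= 2730

P(15,3) = 2730


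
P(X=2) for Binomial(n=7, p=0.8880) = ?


C(7,2) = 21
p^2 = 0.788544
(1-p)^5 = 1.762342e-05
P = 21 * 0.788544 * 1.762342e-05 = 0.0003

P(X=2) = 0.0003


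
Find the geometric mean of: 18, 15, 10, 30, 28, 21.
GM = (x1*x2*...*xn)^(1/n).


Product = 18 × 15 × 10 × 30 × 28 × 21 = 47628000
GM = 47628000^(1/6) = 19.0390

GM = 19.0390


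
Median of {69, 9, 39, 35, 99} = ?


Sorted: 9, 35, 39, 69, 99
n = 5 (odd)
Middle value = 39

Median = 39


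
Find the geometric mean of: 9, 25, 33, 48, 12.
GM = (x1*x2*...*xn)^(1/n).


Product = 9 × 25 × 33 × 48 × 12 = 4276800
GM = 4276800^(1/5) = 21.1945

GM = 21.1945


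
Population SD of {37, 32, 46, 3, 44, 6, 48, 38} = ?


Mean = 31.7500
Variance = 271.6875
SD = sqrt(271.6875) = 16.4829

SD = 16.4829


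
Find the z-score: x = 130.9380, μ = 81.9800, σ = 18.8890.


z = (130.9380 - 81.9800)/18.8890
= 48.9580/18.8890
= 2.5919

z = 2.5919


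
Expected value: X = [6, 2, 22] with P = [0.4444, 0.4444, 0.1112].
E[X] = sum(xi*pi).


E[X] = 6*0.4444 + 2*0.4444 + 22*0.1112
= 2.6664 + 0.8888 + 2.4464
= 6.0016

E[X] = 6.0016


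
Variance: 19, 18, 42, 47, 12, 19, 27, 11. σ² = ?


Mean = 24.3750
Squared deviations: 28.8906, 40.6406, 310.6406, 511.8906, 153.1406, 28.8906, 6.8906, 178.8906
Sum = 1259.8750
Variance = 1259.8750/8 = 157.4844

Variance = 157.4844


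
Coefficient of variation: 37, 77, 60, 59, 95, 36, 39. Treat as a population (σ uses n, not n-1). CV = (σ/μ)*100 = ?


Mean = 57.5714
SD = 20.7699
CV = (20.7699/57.5714)*100 = 36.0767%

CV = 36.0767%


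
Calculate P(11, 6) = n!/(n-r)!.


P(11,6) = 11!/5!
= 39916800/120
= 332640

P(11,6) = 332640


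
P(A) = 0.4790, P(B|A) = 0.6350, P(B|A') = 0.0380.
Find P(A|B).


P(B) = P(B|A)*P(A) + P(B|A')*P(A')
= 0.6350*0.4790 + 0.0380*0.5210
= 0.304165 + 0.019798 = 0.323963
P(A|B) = 0.304165/0.323963 = 0.9389

P(A|B) = 0.9389


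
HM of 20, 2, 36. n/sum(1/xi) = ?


Sum of reciprocals = 1/20 + 1/2 + 1/36 = 0.577778
HM = 3/0.577778 = 5.1923

HM = 5.1923


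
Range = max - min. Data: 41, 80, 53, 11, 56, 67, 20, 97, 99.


Max = 99, Min = 11
Range = 99 - 11 = 88

Range = 88


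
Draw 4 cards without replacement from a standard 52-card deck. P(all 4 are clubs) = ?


P(all clubs) = (13/52) × (12/51) × (11/50) × (10/49)
= 0.0026

P = 0.0026


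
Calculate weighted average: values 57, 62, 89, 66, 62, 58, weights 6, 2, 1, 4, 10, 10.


Numerator = 57*6 + 62*2 + 89*1 + 66*4 + 62*10 + 58*10 = 2019
Denominator = 6 + 2 + 1 + 4 + 10 + 10 = 33
WM = 2019/33 = 61.1818

WM = 61.1818


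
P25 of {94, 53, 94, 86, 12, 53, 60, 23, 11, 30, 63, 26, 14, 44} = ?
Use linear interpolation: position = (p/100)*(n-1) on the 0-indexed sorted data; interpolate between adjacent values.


Sorted: 11, 12, 14, 23, 26, 30, 44, 53, 53, 60, 63, 86, 94, 94
n = 14
Index = 25/100 * 13 = 3.2500
Lower = data[3] = 23, Upper = data[4] = 26
P25 = 23 + 0.2500*(3) = 23.7500

P25 = 23.7500


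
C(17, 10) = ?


C(17,10) = 17!/(10! × 7!)
= 355687428096000/(3628800 × 5040)
= 19448

C(17,10) = 19448


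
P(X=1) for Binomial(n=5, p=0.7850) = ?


C(5,1) = 5
p^1 = 0.785000
(1-p)^4 = 0.002137
P = 5 * 0.785000 * 0.002137 = 0.0084

P(X=1) = 0.0084


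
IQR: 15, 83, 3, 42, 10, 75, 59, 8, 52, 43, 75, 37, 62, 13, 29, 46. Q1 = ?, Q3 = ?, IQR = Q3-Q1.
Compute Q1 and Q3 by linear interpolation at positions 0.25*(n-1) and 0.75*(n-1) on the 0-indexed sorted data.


Sorted: 3, 8, 10, 13, 15, 29, 37, 42, 43, 46, 52, 59, 62, 75, 75, 83
Q1 (25th %ile) = 14.5000
Q3 (75th %ile) = 59.7500
IQR = 59.7500 - 14.5000 = 45.2500

IQR = 45.2500


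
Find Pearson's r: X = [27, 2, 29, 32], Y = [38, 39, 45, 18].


Mean X = 22.5000, Mean Y = 35.0000
SD X = 11.968709, SD Y = 10.173495
Cov = -41.250000
r = -41.250000/(11.968709*10.173495) = -0.3388

r = -0.3388


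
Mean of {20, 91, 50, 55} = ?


Sum = 20 + 91 + 50 + 55 = 216
n = 4
Mean = 216/4 = 54.0000

Mean = 54.0000


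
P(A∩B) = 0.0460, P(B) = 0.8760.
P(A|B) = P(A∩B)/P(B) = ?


P(A|B) = 0.0460/0.8760 = 0.0525

P(A|B) = 0.0525


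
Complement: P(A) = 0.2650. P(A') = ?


P(not A) = 1 - 0.2650 = 0.7350

P(not A) = 0.7350


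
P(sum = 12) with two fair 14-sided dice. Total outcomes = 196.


Total outcomes = 14×14 = 196
Favorable (sum = 12): 11
P = 11/196 = 0.0561

P = 0.0561


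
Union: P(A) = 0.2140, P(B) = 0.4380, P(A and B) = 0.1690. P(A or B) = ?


P(A∪B) = 0.2140 + 0.4380 - 0.1690
= 0.6520 - 0.1690
= 0.4830

P(A∪B) = 0.4830


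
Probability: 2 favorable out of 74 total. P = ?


P = 2/74 = 0.0270

P = 0.0270


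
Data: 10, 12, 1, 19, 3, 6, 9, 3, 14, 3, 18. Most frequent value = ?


Frequencies: 1:1, 3:3, 6:1, 9:1, 10:1, 12:1, 14:1, 18:1, 19:1
Max frequency = 3
Mode = 3

Mode = 3


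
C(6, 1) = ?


C(6,1) = 6!/(1! × 5!)
= 720/(1 × 120)
= 6

C(6,1) = 6


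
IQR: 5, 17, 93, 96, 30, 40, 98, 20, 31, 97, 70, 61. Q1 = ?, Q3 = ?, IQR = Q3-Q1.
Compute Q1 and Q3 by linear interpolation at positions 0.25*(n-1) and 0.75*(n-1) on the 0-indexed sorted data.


Sorted: 5, 17, 20, 30, 31, 40, 61, 70, 93, 96, 97, 98
Q1 (25th %ile) = 27.5000
Q3 (75th %ile) = 93.7500
IQR = 93.7500 - 27.5000 = 66.2500

IQR = 66.2500


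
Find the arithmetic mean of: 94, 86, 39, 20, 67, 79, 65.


Sum = 94 + 86 + 39 + 20 + 67 + 79 + 65 = 450
n = 7
Mean = 450/7 = 64.2857

Mean = 64.2857


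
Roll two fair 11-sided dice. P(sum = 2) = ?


Total outcomes = 11×11 = 121
Favorable (sum = 2): 1
P = 1/121 = 0.0083

P = 0.0083


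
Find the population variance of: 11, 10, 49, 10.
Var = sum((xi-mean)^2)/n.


Mean = 20.0000
Squared deviations: 81.0000, 100.0000, 841.0000, 100.0000
Sum = 1122.0000
Variance = 1122.0000/4 = 280.5000

Variance = 280.5000


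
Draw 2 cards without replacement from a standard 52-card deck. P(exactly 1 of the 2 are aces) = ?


Hypergeometric: P(X=1) = C(4,1)·C(48,1) / C(52,2)
= 4 × 48 / 1326
= 192/1326 = 0.1448

P = 0.1448


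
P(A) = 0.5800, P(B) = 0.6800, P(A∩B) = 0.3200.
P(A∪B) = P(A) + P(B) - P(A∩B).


P(A∪B) = 0.5800 + 0.6800 - 0.3200
= 1.2600 - 0.3200
= 0.9400

P(A∪B) = 0.9400


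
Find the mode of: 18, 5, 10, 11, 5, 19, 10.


Frequencies: 5:2, 10:2, 11:1, 18:1, 19:1
Max frequency = 2
Mode = 5, 10

Mode = 5, 10


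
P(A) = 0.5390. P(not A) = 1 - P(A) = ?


P(not A) = 1 - 0.5390 = 0.4610

P(not A) = 0.4610


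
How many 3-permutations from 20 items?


P(20,3) = 20!/17!
= 2432902008176640000/355687428096000
= 6840

P(20,3) = 6840


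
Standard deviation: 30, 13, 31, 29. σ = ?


Mean = 25.7500
Variance = 54.6875
SD = sqrt(54.6875) = 7.3951

SD = 7.3951


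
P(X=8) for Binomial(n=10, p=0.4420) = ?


C(10,8) = 45
p^8 = 0.001457
(1-p)^2 = 0.311364
P = 45 * 0.001457 * 0.311364 = 0.0204

P(X=8) = 0.0204


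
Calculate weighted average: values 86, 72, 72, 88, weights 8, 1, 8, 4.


Numerator = 86*8 + 72*1 + 72*8 + 88*4 = 1688
Denominator = 8 + 1 + 8 + 4 = 21
WM = 1688/21 = 80.3810

WM = 80.3810


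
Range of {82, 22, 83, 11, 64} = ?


Max = 83, Min = 11
Range = 83 - 11 = 72

Range = 72


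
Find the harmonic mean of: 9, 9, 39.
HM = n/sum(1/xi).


Sum of reciprocals = 1/9 + 1/9 + 1/39 = 0.247863
HM = 3/0.247863 = 12.1034

HM = 12.1034


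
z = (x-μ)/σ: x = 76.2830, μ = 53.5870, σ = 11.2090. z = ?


z = (76.2830 - 53.5870)/11.2090
= 22.6960/11.2090
= 2.0248

z = 2.0248


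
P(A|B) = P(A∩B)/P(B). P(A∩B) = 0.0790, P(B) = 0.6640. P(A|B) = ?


P(A|B) = 0.0790/0.6640 = 0.1190

P(A|B) = 0.1190


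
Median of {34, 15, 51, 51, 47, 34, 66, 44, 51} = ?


Sorted: 15, 34, 34, 44, 47, 51, 51, 51, 66
n = 9 (odd)
Middle value = 47

Median = 47


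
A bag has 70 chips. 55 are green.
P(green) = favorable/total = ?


P = 55/70 = 0.7857

P = 0.7857


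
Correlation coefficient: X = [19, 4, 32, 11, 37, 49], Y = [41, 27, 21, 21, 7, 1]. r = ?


Mean X = 25.3333, Mean Y = 19.6667
SD X = 15.499104, SD Y = 13.046924
Cov = -148.555556
r = -148.555556/(15.499104*13.046924) = -0.7346

r = -0.7346


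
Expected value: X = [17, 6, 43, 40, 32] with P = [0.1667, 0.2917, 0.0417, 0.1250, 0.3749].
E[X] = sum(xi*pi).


E[X] = 17*0.1667 + 6*0.2917 + 43*0.0417 + 40*0.1250 + 32*0.3749
= 2.8339 + 1.7502 + 1.7931 + 5.0000 + 11.9968
= 23.3740

E[X] = 23.3740


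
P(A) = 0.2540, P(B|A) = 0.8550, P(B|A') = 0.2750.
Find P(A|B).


P(B) = P(B|A)*P(A) + P(B|A')*P(A')
= 0.8550*0.2540 + 0.2750*0.7460
= 0.217170 + 0.205150 = 0.422320
P(A|B) = 0.217170/0.422320 = 0.5142

P(A|B) = 0.5142


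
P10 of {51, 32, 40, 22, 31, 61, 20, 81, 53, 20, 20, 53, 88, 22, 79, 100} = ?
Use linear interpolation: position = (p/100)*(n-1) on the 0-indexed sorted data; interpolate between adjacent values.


Sorted: 20, 20, 20, 22, 22, 31, 32, 40, 51, 53, 53, 61, 79, 81, 88, 100
n = 16
Index = 10/100 * 15 = 1.5000
Lower = data[1] = 20, Upper = data[2] = 20
P10 = 20 + 0.5000*(0) = 20.0000

P10 = 20.0000


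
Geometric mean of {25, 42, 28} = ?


Product = 25 × 42 × 28 = 29400
GM = 29400^(1/3) = 30.8638

GM = 30.8638


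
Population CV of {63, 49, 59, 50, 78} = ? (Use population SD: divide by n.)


Mean = 59.8000
SD = 10.5338
CV = (10.5338/59.8000)*100 = 17.6150%

CV = 17.6150%


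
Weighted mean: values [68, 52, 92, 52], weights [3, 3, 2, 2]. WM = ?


Numerator = 68*3 + 52*3 + 92*2 + 52*2 = 648
Denominator = 3 + 3 + 2 + 2 = 10
WM = 648/10 = 64.8000

WM = 64.8000


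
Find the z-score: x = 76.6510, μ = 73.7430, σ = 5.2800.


z = (76.6510 - 73.7430)/5.2800
= 2.9080/5.2800
= 0.5508

z = 0.5508


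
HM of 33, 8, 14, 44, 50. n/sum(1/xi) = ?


Sum of reciprocals = 1/33 + 1/8 + 1/14 + 1/44 + 1/50 = 0.269459
HM = 5/0.269459 = 18.5557

HM = 18.5557


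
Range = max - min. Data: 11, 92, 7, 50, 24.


Max = 92, Min = 7
Range = 92 - 7 = 85

Range = 85


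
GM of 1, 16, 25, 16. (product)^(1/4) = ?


Product = 1 × 16 × 25 × 16 = 6400
GM = 6400^(1/4) = 8.9443

GM = 8.9443


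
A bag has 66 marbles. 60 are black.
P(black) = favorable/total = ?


P = 60/66 = 0.9091

P = 0.9091


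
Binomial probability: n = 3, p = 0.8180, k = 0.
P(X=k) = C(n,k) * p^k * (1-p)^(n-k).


C(3,0) = 1
p^0 = 1.000000
(1-p)^3 = 0.006029
P = 1 * 1.000000 * 0.006029 = 0.0060

P(X=0) = 0.0060


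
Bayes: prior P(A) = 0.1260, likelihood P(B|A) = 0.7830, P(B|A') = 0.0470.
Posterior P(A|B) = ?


P(B) = P(B|A)*P(A) + P(B|A')*P(A')
= 0.7830*0.1260 + 0.0470*0.8740
= 0.098658 + 0.041078 = 0.139736
P(A|B) = 0.098658/0.139736 = 0.7060

P(A|B) = 0.7060


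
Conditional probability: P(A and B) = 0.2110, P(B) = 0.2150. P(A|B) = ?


P(A|B) = 0.2110/0.2150 = 0.9814

P(A|B) = 0.9814


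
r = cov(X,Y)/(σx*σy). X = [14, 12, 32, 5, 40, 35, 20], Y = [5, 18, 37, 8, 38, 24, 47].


Mean X = 22.5714, Mean Y = 25.2857
SD X = 12.234111, SD Y = 14.810366
Cov = 116.408163
r = 116.408163/(12.234111*14.810366) = 0.6425

r = 0.6425


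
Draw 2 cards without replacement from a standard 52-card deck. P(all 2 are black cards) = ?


P(all black cards) = (26/52) × (25/51)
= 0.2451

P = 0.2451


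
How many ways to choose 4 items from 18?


C(18,4) = 18!/(4! × 14!)
= 6402373705728000/(24 × 87178291200)
= 3060

C(18,4) = 3060


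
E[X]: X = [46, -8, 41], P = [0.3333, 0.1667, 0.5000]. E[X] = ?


E[X] = 46*0.3333 - 8*0.1667 + 41*0.5000
= 15.3318 - 1.3336 + 20.5000
= 34.4982

E[X] = 34.4982


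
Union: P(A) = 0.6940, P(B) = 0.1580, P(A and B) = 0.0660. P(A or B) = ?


P(A∪B) = 0.6940 + 0.1580 - 0.0660
= 0.8520 - 0.0660
= 0.7860

P(A∪B) = 0.7860


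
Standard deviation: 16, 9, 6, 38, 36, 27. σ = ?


Mean = 22.0000
Variance = 156.3333
SD = sqrt(156.3333) = 12.5033

SD = 12.5033


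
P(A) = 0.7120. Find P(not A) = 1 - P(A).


P(not A) = 1 - 0.7120 = 0.2880

P(not A) = 0.2880


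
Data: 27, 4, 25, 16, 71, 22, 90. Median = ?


Sorted: 4, 16, 22, 25, 27, 71, 90
n = 7 (odd)
Middle value = 25

Median = 25


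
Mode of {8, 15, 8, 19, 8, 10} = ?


Frequencies: 8:3, 10:1, 15:1, 19:1
Max frequency = 3
Mode = 8

Mode = 8


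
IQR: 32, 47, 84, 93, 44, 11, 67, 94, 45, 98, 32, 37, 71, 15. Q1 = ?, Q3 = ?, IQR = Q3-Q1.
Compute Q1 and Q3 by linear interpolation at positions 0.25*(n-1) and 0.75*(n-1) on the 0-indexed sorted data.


Sorted: 11, 15, 32, 32, 37, 44, 45, 47, 67, 71, 84, 93, 94, 98
Q1 (25th %ile) = 33.2500
Q3 (75th %ile) = 80.7500
IQR = 80.7500 - 33.2500 = 47.5000

IQR = 47.5000


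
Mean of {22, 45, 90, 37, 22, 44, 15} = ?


Sum = 22 + 45 + 90 + 37 + 22 + 44 + 15 = 275
n = 7
Mean = 275/7 = 39.2857

Mean = 39.2857


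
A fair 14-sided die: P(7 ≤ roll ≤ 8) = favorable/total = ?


Favorable outcomes (7 ≤ roll ≤ 8): 2
Total outcomes = 14
P = 2/14 = 0.1429

P = 0.1429


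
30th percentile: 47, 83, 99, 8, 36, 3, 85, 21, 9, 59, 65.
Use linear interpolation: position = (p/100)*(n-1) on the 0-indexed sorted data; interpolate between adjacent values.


Sorted: 3, 8, 9, 21, 36, 47, 59, 65, 83, 85, 99
n = 11
Index = 30/100 * 10 = 3.0000
Lower = data[3] = 21, Upper = data[4] = 36
P30 = 21 + 0*(15) = 21.0000

P30 = 21.0000


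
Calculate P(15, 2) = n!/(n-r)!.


P(15,2) = 15!/13!
= 1307674368000/6227020800
= 210

P(15,2) = 210


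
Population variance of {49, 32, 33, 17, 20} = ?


Mean = 30.2000
Squared deviations: 353.4400, 3.2400, 7.8400, 174.2400, 104.0400
Sum = 642.8000
Variance = 642.8000/5 = 128.5600

Variance = 128.5600


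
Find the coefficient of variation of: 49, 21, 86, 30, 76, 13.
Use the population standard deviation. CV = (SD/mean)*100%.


Mean = 45.8333
SD = 27.3216
CV = (27.3216/45.8333)*100 = 59.6109%

CV = 59.6109%


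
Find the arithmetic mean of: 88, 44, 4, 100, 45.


Sum = 88 + 44 + 4 + 100 + 45 = 281
n = 5
Mean = 281/5 = 56.2000

Mean = 56.2000


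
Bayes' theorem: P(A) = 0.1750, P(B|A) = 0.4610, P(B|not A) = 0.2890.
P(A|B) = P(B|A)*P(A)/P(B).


P(B) = P(B|A)*P(A) + P(B|A')*P(A')
= 0.4610*0.1750 + 0.2890*0.8250
= 0.080675 + 0.238425 = 0.319100
P(A|B) = 0.080675/0.319100 = 0.2528

P(A|B) = 0.2528


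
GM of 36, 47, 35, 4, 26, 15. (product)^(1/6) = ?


Product = 36 × 47 × 35 × 4 × 26 × 15 = 92383200
GM = 92383200^(1/6) = 21.2617

GM = 21.2617


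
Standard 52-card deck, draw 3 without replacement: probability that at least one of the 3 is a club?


P(at least one) = 1 - P(none)
P(none) = (39/52) × (38/51) × (37/50) = 0.413529
P(at least one) = 1 - 0.413529 = 0.5865

P = 0.5865


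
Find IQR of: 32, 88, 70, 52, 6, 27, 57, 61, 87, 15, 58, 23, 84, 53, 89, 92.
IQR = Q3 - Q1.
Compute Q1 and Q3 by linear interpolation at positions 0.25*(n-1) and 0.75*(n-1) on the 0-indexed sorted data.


Sorted: 6, 15, 23, 27, 32, 52, 53, 57, 58, 61, 70, 84, 87, 88, 89, 92
Q1 (25th %ile) = 30.7500
Q3 (75th %ile) = 84.7500
IQR = 84.7500 - 30.7500 = 54.0000

IQR = 54.0000


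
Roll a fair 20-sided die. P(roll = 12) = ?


Favorable outcomes (roll = 12): 1
Total outcomes = 20
P = 1/20 = 0.0500

P = 0.0500


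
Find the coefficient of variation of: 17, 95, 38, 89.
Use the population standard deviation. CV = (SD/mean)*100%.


Mean = 59.7500
SD = 33.1615
CV = (33.1615/59.7500)*100 = 55.5005%

CV = 55.5005%


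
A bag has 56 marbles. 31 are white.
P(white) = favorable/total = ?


P = 31/56 = 0.5536

P = 0.5536


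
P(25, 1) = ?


P(25,1) = 25!/24!
= 15511210043330985984000000/620448401733239439360000
= 25

P(25,1) = 25


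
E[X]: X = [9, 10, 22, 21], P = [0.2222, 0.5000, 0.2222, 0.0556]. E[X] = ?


E[X] = 9*0.2222 + 10*0.5000 + 22*0.2222 + 21*0.0556
= 1.9998 + 5.0000 + 4.8884 + 1.1676
= 13.0558

E[X] = 13.0558


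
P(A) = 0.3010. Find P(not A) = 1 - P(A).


P(not A) = 1 - 0.3010 = 0.6990

P(not A) = 0.6990


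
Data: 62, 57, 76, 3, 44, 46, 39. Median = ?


Sorted: 3, 39, 44, 46, 57, 62, 76
n = 7 (odd)
Middle value = 46

Median = 46


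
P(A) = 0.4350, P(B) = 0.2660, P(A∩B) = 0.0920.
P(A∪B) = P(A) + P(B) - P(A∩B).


P(A∪B) = 0.4350 + 0.2660 - 0.0920
= 0.7010 - 0.0920
= 0.6090

P(A∪B) = 0.6090


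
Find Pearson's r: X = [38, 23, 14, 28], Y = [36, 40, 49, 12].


Mean X = 25.7500, Mean Y = 34.2500
SD X = 8.671073, SD Y = 13.681648
Cov = -54.437500
r = -54.437500/(8.671073*13.681648) = -0.4589

r = -0.4589


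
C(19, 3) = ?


C(19,3) = 19!/(3! × 16!)
= 121645100408832000/(6 × 20922789888000)
= 969

C(19,3) = 969


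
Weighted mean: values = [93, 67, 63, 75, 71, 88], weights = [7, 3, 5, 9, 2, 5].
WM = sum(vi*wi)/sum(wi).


Numerator = 93*7 + 67*3 + 63*5 + 75*9 + 71*2 + 88*5 = 2424
Denominator = 7 + 3 + 5 + 9 + 2 + 5 = 31
WM = 2424/31 = 78.1935

WM = 78.1935


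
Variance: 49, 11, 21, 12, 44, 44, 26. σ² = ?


Mean = 29.5714
Squared deviations: 377.4694, 344.8980, 73.4694, 308.7551, 208.1837, 208.1837, 12.7551
Sum = 1533.7143
Variance = 1533.7143/7 = 219.1020

Variance = 219.1020


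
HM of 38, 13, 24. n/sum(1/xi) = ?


Sum of reciprocals = 1/38 + 1/13 + 1/24 = 0.144906
HM = 3/0.144906 = 20.7031

HM = 20.7031


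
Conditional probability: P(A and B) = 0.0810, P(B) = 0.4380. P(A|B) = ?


P(A|B) = 0.0810/0.4380 = 0.1849

P(A|B) = 0.1849


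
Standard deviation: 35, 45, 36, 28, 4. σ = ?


Mean = 29.6000
Variance = 193.0400
SD = sqrt(193.0400) = 13.8939

SD = 13.8939


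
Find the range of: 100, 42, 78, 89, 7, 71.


Max = 100, Min = 7
Range = 100 - 7 = 93

Range = 93


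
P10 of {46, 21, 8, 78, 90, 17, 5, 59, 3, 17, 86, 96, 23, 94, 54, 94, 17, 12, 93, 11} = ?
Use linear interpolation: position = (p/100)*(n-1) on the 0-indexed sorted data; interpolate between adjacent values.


Sorted: 3, 5, 8, 11, 12, 17, 17, 17, 21, 23, 46, 54, 59, 78, 86, 90, 93, 94, 94, 96
n = 20
Index = 10/100 * 19 = 1.9000
Lower = data[1] = 5, Upper = data[2] = 8
P10 = 5 + 0.9000*(3) = 7.7000

P10 = 7.7000


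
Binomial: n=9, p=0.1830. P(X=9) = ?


C(9,9) = 1
p^9 = 2.301759e-07
(1-p)^0 = 1.000000
P = 1 * 2.301759e-07 * 1.000000 = 2.3018e-07

P(X=9) = 2.3018e-07


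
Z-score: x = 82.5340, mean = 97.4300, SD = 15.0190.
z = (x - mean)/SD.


z = (82.5340 - 97.4300)/15.0190
= -14.8960/15.0190
= -0.9918

z = -0.9918


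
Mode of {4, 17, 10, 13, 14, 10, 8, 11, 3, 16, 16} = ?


Frequencies: 3:1, 4:1, 8:1, 10:2, 11:1, 13:1, 14:1, 16:2, 17:1
Max frequency = 2
Mode = 10, 16

Mode = 10, 16


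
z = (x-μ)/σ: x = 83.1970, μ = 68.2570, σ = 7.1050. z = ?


z = (83.1970 - 68.2570)/7.1050
= 14.9400/7.1050
= 2.1027

z = 2.1027


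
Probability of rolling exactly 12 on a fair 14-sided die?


Favorable outcomes (roll = 12): 1
Total outcomes = 14
P = 1/14 = 0.0714

P = 0.0714


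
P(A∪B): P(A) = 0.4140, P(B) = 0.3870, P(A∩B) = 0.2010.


P(A∪B) = 0.4140 + 0.3870 - 0.2010
= 0.8010 - 0.2010
= 0.6000

P(A∪B) = 0.6000


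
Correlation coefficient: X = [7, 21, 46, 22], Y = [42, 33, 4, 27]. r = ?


Mean X = 24.0000, Mean Y = 26.5000
SD X = 14.017846, SD Y = 14.044572
Cov = -194.750000
r = -194.750000/(14.017846*14.044572) = -0.9892

r = -0.9892


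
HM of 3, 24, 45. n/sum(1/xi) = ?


Sum of reciprocals = 1/3 + 1/24 + 1/45 = 0.397222
HM = 3/0.397222 = 7.5524

HM = 7.5524


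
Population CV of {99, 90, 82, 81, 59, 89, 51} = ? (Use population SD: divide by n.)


Mean = 78.7143
SD = 16.1131
CV = (16.1131/78.7143)*100 = 20.4704%

CV = 20.4704%


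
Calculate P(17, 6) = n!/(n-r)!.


P(17,6) = 17!/11!
= 355687428096000/39916800
= 8910720

P(17,6) = 8910720


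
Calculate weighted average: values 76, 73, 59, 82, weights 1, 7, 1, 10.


Numerator = 76*1 + 73*7 + 59*1 + 82*10 = 1466
Denominator = 1 + 7 + 1 + 10 = 19
WM = 1466/19 = 77.1579

WM = 77.1579


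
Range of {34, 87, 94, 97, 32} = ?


Max = 97, Min = 32
Range = 97 - 32 = 65

Range = 65


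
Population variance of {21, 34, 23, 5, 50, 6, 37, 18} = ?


Mean = 24.2500
Squared deviations: 10.5625, 95.0625, 1.5625, 370.5625, 663.0625, 333.0625, 162.5625, 39.0625
Sum = 1675.5000
Variance = 1675.5000/8 = 209.4375

Variance = 209.4375


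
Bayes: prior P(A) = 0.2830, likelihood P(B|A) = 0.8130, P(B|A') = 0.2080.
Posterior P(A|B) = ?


P(B) = P(B|A)*P(A) + P(B|A')*P(A')
= 0.8130*0.2830 + 0.2080*0.7170
= 0.230079 + 0.149136 = 0.379215
P(A|B) = 0.230079/0.379215 = 0.6067

P(A|B) = 0.6067


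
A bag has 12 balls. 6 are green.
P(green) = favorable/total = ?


P = 6/12 = 0.5000

P = 0.5000


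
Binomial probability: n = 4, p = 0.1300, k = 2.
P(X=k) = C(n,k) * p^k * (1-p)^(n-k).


C(4,2) = 6
p^2 = 0.016900
(1-p)^2 = 0.756900
P = 6 * 0.016900 * 0.756900 = 0.0767

P(X=2) = 0.0767


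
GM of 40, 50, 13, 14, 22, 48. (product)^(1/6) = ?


Product = 40 × 50 × 13 × 14 × 22 × 48 = 384384000
GM = 384384000^(1/6) = 26.9646

GM = 26.9646


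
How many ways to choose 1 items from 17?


C(17,1) = 17!/(1! × 16!)
= 355687428096000/(1 × 20922789888000)
= 17

C(17,1) = 17


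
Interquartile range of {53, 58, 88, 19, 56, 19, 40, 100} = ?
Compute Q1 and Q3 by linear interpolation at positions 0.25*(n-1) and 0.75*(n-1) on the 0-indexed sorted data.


Sorted: 19, 19, 40, 53, 56, 58, 88, 100
Q1 (25th %ile) = 34.7500
Q3 (75th %ile) = 65.5000
IQR = 65.5000 - 34.7500 = 30.7500

IQR = 30.7500


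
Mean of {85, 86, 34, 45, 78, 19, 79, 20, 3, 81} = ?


Sum = 85 + 86 + 34 + 45 + 78 + 19 + 79 + 20 + 3 + 81 = 530
n = 10
Mean = 530/10 = 53.0000

Mean = 53.0000


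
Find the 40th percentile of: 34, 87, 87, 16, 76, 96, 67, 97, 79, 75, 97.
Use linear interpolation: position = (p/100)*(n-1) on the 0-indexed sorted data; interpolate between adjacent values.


Sorted: 16, 34, 67, 75, 76, 79, 87, 87, 96, 97, 97
n = 11
Index = 40/100 * 10 = 4.0000
Lower = data[4] = 76, Upper = data[5] = 79
P40 = 76 + 0*(3) = 76.0000

P40 = 76.0000


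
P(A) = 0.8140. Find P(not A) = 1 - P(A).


P(not A) = 1 - 0.8140 = 0.1860

P(not A) = 0.1860


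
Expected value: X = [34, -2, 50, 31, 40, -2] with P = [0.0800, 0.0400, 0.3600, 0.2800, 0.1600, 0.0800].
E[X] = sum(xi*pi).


E[X] = 34*0.0800 - 2*0.0400 + 50*0.3600 + 31*0.2800 + 40*0.1600 - 2*0.0800
= 2.7200 - 0.0800 + 18.0000 + 8.6800 + 6.4000 - 0.1600
= 35.5600

E[X] = 35.5600


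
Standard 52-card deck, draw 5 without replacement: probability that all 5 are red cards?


P(all red cards) = (26/52) × (25/51) × (24/50) × (23/49) × (22/48)
= 0.0253

P = 0.0253


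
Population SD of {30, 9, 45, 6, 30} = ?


Mean = 24.0000
Variance = 212.4000
SD = sqrt(212.4000) = 14.5739

SD = 14.5739


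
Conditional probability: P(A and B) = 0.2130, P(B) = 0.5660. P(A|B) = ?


P(A|B) = 0.2130/0.5660 = 0.3763

P(A|B) = 0.3763


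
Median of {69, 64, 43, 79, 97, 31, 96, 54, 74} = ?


Sorted: 31, 43, 54, 64, 69, 74, 79, 96, 97
n = 9 (odd)
Middle value = 69

Median = 69


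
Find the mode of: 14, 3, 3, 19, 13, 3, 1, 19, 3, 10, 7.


Frequencies: 1:1, 3:4, 7:1, 10:1, 13:1, 14:1, 19:2
Max frequency = 4
Mode = 3

Mode = 3


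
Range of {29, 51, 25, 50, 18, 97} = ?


Max = 97, Min = 18
Range = 97 - 18 = 79

Range = 79


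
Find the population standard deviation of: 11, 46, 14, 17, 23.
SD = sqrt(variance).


Mean = 22.2000
Variance = 157.3600
SD = sqrt(157.3600) = 12.5443

SD = 12.5443


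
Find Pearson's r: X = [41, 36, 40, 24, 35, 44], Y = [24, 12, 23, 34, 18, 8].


Mean X = 36.6667, Mean Y = 19.8333
SD X = 6.420453, SD Y = 8.493462
Cov = -38.222222
r = -38.222222/(6.420453*8.493462) = -0.7009

r = -0.7009


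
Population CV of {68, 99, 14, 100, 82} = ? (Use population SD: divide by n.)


Mean = 72.6000
SD = 31.5949
CV = (31.5949/72.6000)*100 = 43.5192%

CV = 43.5192%


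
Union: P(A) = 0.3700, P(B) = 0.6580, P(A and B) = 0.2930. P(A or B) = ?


P(A∪B) = 0.3700 + 0.6580 - 0.2930
= 1.0280 - 0.2930
= 0.7350

P(A∪B) = 0.7350


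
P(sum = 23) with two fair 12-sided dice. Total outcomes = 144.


Total outcomes = 12×12 = 144
Favorable (sum = 23): 2
P = 2/144 = 0.0139

P = 0.0139


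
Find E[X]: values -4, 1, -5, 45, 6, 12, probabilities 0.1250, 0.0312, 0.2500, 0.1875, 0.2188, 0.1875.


E[X] = -4*0.1250 + 1*0.0312 - 5*0.2500 + 45*0.1875 + 6*0.2188 + 12*0.1875
= -0.5000 + 0.0312 - 1.2500 + 8.4375 + 1.3128 + 2.2500
= 10.2815

E[X] = 10.2815


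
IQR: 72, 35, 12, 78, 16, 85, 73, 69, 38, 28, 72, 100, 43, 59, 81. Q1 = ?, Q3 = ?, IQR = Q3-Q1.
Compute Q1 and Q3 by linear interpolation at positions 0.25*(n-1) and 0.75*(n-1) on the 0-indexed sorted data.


Sorted: 12, 16, 28, 35, 38, 43, 59, 69, 72, 72, 73, 78, 81, 85, 100
Q1 (25th %ile) = 36.5000
Q3 (75th %ile) = 75.5000
IQR = 75.5000 - 36.5000 = 39.0000

IQR = 39.0000


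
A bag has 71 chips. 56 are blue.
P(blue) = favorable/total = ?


P = 56/71 = 0.7887

P = 0.7887


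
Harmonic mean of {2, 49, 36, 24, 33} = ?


Sum of reciprocals = 1/2 + 1/49 + 1/36 + 1/24 + 1/33 = 0.620156
HM = 5/0.620156 = 8.0625

HM = 8.0625


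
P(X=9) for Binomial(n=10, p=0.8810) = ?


C(10,9) = 10
p^9 = 0.319730
(1-p)^1 = 0.119000
P = 10 * 0.319730 * 0.119000 = 0.3805

P(X=9) = 0.3805


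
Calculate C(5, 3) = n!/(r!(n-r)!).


C(5,3) = 5!/(3! × 2!)
= 120/(6 × 2)
= 10

C(5,3) = 10


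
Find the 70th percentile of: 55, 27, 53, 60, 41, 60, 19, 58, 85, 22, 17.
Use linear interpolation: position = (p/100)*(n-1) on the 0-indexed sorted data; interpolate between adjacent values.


Sorted: 17, 19, 22, 27, 41, 53, 55, 58, 60, 60, 85
n = 11
Index = 70/100 * 10 = 7.0000
Lower = data[7] = 58, Upper = data[8] = 60
P70 = 58 + 0*(2) = 58.0000

P70 = 58.0000


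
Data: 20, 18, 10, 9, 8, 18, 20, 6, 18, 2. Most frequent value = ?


Frequencies: 2:1, 6:1, 8:1, 9:1, 10:1, 18:3, 20:2
Max frequency = 3
Mode = 18

Mode = 18


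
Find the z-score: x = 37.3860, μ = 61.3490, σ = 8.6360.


z = (37.3860 - 61.3490)/8.6360
= -23.9630/8.6360
= -2.7748

z = -2.7748


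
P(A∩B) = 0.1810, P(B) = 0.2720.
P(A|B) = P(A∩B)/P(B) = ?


P(A|B) = 0.1810/0.2720 = 0.6654

P(A|B) = 0.6654


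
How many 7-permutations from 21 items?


P(21,7) = 21!/14!
= 51090942171709440000/87178291200
= 586051200

P(21,7) = 586051200


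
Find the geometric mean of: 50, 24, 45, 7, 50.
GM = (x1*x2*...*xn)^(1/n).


Product = 50 × 24 × 45 × 7 × 50 = 18900000
GM = 18900000^(1/5) = 28.5294

GM = 28.5294


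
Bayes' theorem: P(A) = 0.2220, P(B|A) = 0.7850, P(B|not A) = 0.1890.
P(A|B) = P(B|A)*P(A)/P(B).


P(B) = P(B|A)*P(A) + P(B|A')*P(A')
= 0.7850*0.2220 + 0.1890*0.7780
= 0.174270 + 0.147042 = 0.321312
P(A|B) = 0.174270/0.321312 = 0.5424

P(A|B) = 0.5424


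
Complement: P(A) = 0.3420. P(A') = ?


P(not A) = 1 - 0.3420 = 0.6580

P(not A) = 0.6580


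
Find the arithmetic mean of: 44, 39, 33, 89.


Sum = 44 + 39 + 33 + 89 = 205
n = 4
Mean = 205/4 = 51.2500

Mean = 51.2500


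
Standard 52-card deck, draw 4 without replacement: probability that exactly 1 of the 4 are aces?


Hypergeometric: P(X=1) = C(4,1)·C(48,3) / C(52,4)
= 4 × 17296 / 270725
= 69184/270725 = 0.2556

P = 0.2556


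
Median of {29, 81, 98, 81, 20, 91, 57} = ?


Sorted: 20, 29, 57, 81, 81, 91, 98
n = 7 (odd)
Middle value = 81

Median = 81


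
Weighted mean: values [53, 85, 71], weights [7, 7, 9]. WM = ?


Numerator = 53*7 + 85*7 + 71*9 = 1605
Denominator = 7 + 7 + 9 = 23
WM = 1605/23 = 69.7826

WM = 69.7826


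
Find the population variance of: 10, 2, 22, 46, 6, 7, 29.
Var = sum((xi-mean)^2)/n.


Mean = 17.4286
Squared deviations: 55.1837, 238.0408, 20.8980, 816.3265, 130.6122, 108.7551, 133.8980
Sum = 1503.7143
Variance = 1503.7143/7 = 214.8163

Variance = 214.8163


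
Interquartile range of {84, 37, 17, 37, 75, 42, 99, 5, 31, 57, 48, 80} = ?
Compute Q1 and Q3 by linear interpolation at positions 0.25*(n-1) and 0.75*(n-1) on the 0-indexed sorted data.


Sorted: 5, 17, 31, 37, 37, 42, 48, 57, 75, 80, 84, 99
Q1 (25th %ile) = 35.5000
Q3 (75th %ile) = 76.2500
IQR = 76.2500 - 35.5000 = 40.7500

IQR = 40.7500


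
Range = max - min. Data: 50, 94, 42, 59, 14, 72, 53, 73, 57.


Max = 94, Min = 14
Range = 94 - 14 = 80

Range = 80


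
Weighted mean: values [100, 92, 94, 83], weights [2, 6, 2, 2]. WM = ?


Numerator = 100*2 + 92*6 + 94*2 + 83*2 = 1106
Denominator = 2 + 6 + 2 + 2 = 12
WM = 1106/12 = 92.1667

WM = 92.1667


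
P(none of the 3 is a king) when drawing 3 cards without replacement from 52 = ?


P(no kings) = (48/52) × (47/51) × (46/50)
= 0.7826

P = 0.7826


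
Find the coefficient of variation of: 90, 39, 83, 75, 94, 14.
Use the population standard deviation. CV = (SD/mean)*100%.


Mean = 65.8333
SD = 29.3338
CV = (29.3338/65.8333)*100 = 44.5577%

CV = 44.5577%


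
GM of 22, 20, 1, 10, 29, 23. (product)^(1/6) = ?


Product = 22 × 20 × 1 × 10 × 29 × 23 = 2934800
GM = 2934800^(1/6) = 11.9655

GM = 11.9655


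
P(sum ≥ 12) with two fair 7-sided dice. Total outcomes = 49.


Total outcomes = 7×7 = 49
Favorable (sum ≥ 12): 6
P = 6/49 = 0.1224

P = 0.1224


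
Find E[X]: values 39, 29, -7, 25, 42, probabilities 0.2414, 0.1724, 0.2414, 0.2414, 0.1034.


E[X] = 39*0.2414 + 29*0.1724 - 7*0.2414 + 25*0.2414 + 42*0.1034
= 9.4146 + 4.9996 - 1.6898 + 6.0350 + 4.3428
= 23.1022

E[X] = 23.1022


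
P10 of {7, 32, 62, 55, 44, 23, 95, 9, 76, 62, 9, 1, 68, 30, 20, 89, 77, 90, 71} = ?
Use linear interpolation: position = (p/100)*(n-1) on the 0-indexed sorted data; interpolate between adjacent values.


Sorted: 1, 7, 9, 9, 20, 23, 30, 32, 44, 55, 62, 62, 68, 71, 76, 77, 89, 90, 95
n = 19
Index = 10/100 * 18 = 1.8000
Lower = data[1] = 7, Upper = data[2] = 9
P10 = 7 + 0.8000*(2) = 8.6000

P10 = 8.6000


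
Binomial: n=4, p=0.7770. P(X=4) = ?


C(4,4) = 1
p^4 = 0.364489
(1-p)^0 = 1.000000
P = 1 * 0.364489 * 1.000000 = 0.3645

P(X=4) = 0.3645


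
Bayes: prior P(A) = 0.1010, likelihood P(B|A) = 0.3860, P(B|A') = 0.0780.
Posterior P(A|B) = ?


P(B) = P(B|A)*P(A) + P(B|A')*P(A')
= 0.3860*0.1010 + 0.0780*0.8990
= 0.038986 + 0.070122 = 0.109108
P(A|B) = 0.038986/0.109108 = 0.3573

P(A|B) = 0.3573


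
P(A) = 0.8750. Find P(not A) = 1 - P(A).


P(not A) = 1 - 0.8750 = 0.1250

P(not A) = 0.1250


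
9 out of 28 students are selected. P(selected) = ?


P = 9/28 = 0.3214

P = 0.3214


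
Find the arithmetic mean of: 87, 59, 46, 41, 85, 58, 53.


Sum = 87 + 59 + 46 + 41 + 85 + 58 + 53 = 429
n = 7
Mean = 429/7 = 61.2857

Mean = 61.2857


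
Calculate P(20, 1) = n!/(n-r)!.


P(20,1) = 20!/19!
= 2432902008176640000/121645100408832000
= 20

P(20,1) = 20


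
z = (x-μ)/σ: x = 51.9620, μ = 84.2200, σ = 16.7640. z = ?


z = (51.9620 - 84.2200)/16.7640
= -32.2580/16.7640
= -1.9242

z = -1.9242


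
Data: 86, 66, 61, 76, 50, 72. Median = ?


Sorted: 50, 61, 66, 72, 76, 86
n = 6 (even)
Middle values: 66 and 72
Median = (66+72)/2 = 69.0000

Median = 69.0000


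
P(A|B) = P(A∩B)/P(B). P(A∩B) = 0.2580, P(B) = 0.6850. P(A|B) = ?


P(A|B) = 0.2580/0.6850 = 0.3766

P(A|B) = 0.3766


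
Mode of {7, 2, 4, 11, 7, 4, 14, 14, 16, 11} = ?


Frequencies: 2:1, 4:2, 7:2, 11:2, 14:2, 16:1
Max frequency = 2
Mode = 4, 7, 11, 14

Mode = 4, 7, 11, 14


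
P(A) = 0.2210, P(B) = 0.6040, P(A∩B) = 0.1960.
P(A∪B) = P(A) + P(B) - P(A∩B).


P(A∪B) = 0.2210 + 0.6040 - 0.1960
= 0.8250 - 0.1960
= 0.6290

P(A∪B) = 0.6290


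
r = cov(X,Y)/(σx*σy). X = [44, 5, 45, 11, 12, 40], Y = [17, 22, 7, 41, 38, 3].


Mean X = 26.1667, Mean Y = 21.3333
SD X = 17.043246, SD Y = 14.290634
Cov = -191.555556
r = -191.555556/(17.043246*14.290634) = -0.7865

r = -0.7865


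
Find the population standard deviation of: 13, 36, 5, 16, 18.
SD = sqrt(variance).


Mean = 17.6000
Variance = 104.2400
SD = sqrt(104.2400) = 10.2098

SD = 10.2098


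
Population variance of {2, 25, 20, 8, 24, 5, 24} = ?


Mean = 15.4286
Squared deviations: 180.3265, 91.6122, 20.8980, 55.1837, 73.4694, 108.7551, 73.4694
Sum = 603.7143
Variance = 603.7143/7 = 86.2449

Variance = 86.2449


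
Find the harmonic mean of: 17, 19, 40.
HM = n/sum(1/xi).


Sum of reciprocals = 1/17 + 1/19 + 1/40 = 0.136455
HM = 3/0.136455 = 21.9853

HM = 21.9853


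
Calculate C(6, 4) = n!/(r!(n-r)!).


C(6,4) = 6!/(4! × 2!)
= 720/(24 × 2)
= 15

C(6,4) = 15


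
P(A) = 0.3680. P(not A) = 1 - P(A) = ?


P(not A) = 1 - 0.3680 = 0.6320

P(not A) = 0.6320


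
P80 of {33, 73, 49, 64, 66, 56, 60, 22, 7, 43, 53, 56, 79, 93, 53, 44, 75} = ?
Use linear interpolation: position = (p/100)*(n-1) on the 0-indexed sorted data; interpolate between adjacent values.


Sorted: 7, 22, 33, 43, 44, 49, 53, 53, 56, 56, 60, 64, 66, 73, 75, 79, 93
n = 17
Index = 80/100 * 16 = 12.8000
Lower = data[12] = 66, Upper = data[13] = 73
P80 = 66 + 0.8000*(7) = 71.6000

P80 = 71.6000


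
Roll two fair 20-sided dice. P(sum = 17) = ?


Total outcomes = 20×20 = 400
Favorable (sum = 17): 16
P = 16/400 = 0.0400

P = 0.0400


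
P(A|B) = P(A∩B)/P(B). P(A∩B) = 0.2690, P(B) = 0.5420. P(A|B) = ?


P(A|B) = 0.2690/0.5420 = 0.4963

P(A|B) = 0.4963


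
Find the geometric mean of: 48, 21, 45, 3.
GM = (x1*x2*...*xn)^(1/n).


Product = 48 × 21 × 45 × 3 = 136080
GM = 136080^(1/4) = 19.2065

GM = 19.2065


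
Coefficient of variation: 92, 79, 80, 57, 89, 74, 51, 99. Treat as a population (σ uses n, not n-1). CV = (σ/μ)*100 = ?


Mean = 77.6250
SD = 15.6040
CV = (15.6040/77.6250)*100 = 20.1018%

CV = 20.1018%


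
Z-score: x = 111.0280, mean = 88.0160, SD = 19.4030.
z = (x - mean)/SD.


z = (111.0280 - 88.0160)/19.4030
= 23.0120/19.4030
= 1.1860

z = 1.1860


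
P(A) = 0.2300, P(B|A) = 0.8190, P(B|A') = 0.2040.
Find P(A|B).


P(B) = P(B|A)*P(A) + P(B|A')*P(A')
= 0.8190*0.2300 + 0.2040*0.7700
= 0.188370 + 0.157080 = 0.345450
P(A|B) = 0.188370/0.345450 = 0.5453

P(A|B) = 0.5453


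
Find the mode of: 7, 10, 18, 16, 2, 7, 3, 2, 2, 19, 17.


Frequencies: 2:3, 3:1, 7:2, 10:1, 16:1, 17:1, 18:1, 19:1
Max frequency = 3
Mode = 2

Mode = 2


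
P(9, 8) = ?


P(9,8) = 9!/1!
= 362880/1
= 362880

P(9,8) = 362880


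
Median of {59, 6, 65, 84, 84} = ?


Sorted: 6, 59, 65, 84, 84
n = 5 (odd)
Middle value = 65

Median = 65


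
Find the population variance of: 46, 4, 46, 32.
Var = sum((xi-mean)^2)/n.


Mean = 32.0000
Squared deviations: 196.0000, 784.0000, 196.0000, 0
Sum = 1176.0000
Variance = 1176.0000/4 = 294.0000

Variance = 294.0000


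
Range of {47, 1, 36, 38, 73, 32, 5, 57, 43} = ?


Max = 73, Min = 1
Range = 73 - 1 = 72

Range = 72


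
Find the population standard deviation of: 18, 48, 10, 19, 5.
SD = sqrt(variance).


Mean = 20.0000
Variance = 222.8000
SD = sqrt(222.8000) = 14.9265

SD = 14.9265


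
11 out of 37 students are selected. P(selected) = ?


P = 11/37 = 0.2973

P = 0.2973


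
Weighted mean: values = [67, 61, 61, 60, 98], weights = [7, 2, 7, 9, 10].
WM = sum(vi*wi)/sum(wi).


Numerator = 67*7 + 61*2 + 61*7 + 60*9 + 98*10 = 2538
Denominator = 7 + 2 + 7 + 9 + 10 = 35
WM = 2538/35 = 72.5143

WM = 72.5143


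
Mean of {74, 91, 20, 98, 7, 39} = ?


Sum = 74 + 91 + 20 + 98 + 7 + 39 = 329
n = 6
Mean = 329/6 = 54.8333

Mean = 54.8333


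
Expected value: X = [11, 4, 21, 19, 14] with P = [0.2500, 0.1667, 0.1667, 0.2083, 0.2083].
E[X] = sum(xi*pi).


E[X] = 11*0.2500 + 4*0.1667 + 21*0.1667 + 19*0.2083 + 14*0.2083
= 2.7500 + 0.6668 + 3.5007 + 3.9577 + 2.9162
= 13.7914

E[X] = 13.7914


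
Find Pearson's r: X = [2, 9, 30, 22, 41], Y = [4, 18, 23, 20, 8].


Mean X = 20.8000, Mean Y = 14.6000
SD X = 14.048487, SD Y = 7.310267
Cov = 21.920000
r = 21.920000/(14.048487*7.310267) = 0.2134

r = 0.2134


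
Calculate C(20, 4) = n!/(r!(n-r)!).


C(20,4) = 20!/(4! × 16!)
= 2432902008176640000/(24 × 20922789888000)
= 4845

C(20,4) = 4845


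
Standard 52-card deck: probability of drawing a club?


13 clubs in 52 cards
P = 13/52 = 0.2500

P = 0.2500


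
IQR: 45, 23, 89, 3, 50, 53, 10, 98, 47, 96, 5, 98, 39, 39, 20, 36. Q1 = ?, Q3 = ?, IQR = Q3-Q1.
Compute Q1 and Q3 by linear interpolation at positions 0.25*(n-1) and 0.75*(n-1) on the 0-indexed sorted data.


Sorted: 3, 5, 10, 20, 23, 36, 39, 39, 45, 47, 50, 53, 89, 96, 98, 98
Q1 (25th %ile) = 22.2500
Q3 (75th %ile) = 62.0000
IQR = 62.0000 - 22.2500 = 39.7500

IQR = 39.7500


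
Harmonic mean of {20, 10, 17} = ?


Sum of reciprocals = 1/20 + 1/10 + 1/17 = 0.208824
HM = 3/0.208824 = 14.3662

HM = 14.3662


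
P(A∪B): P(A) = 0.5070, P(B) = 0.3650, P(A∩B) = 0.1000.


P(A∪B) = 0.5070 + 0.3650 - 0.1000
= 0.8720 - 0.1000
= 0.7720

P(A∪B) = 0.7720


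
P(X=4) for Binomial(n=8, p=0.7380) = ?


C(8,4) = 70
p^4 = 0.296637
(1-p)^4 = 0.004712
P = 70 * 0.296637 * 0.004712 = 0.0978

P(X=4) = 0.0978


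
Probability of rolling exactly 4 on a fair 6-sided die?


Favorable outcomes (roll = 4): 1
Total outcomes = 6
P = 1/6 = 0.1667

P = 0.1667


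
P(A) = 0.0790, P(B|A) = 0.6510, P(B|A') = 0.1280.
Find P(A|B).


P(B) = P(B|A)*P(A) + P(B|A')*P(A')
= 0.6510*0.0790 + 0.1280*0.9210
= 0.051429 + 0.117888 = 0.169317
P(A|B) = 0.051429/0.169317 = 0.3037

P(A|B) = 0.3037


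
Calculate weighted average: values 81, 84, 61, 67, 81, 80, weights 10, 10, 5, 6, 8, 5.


Numerator = 81*10 + 84*10 + 61*5 + 67*6 + 81*8 + 80*5 = 3405
Denominator = 10 + 10 + 5 + 6 + 8 + 5 = 44
WM = 3405/44 = 77.3864

WM = 77.3864


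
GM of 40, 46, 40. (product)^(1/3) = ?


Product = 40 × 46 × 40 = 73600
GM = 73600^(1/3) = 41.9076

GM = 41.9076


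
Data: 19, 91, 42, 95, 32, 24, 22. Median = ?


Sorted: 19, 22, 24, 32, 42, 91, 95
n = 7 (odd)
Middle value = 32

Median = 32


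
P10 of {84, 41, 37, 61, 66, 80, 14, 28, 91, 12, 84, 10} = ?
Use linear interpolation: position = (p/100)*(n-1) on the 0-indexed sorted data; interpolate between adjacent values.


Sorted: 10, 12, 14, 28, 37, 41, 61, 66, 80, 84, 84, 91
n = 12
Index = 10/100 * 11 = 1.1000
Lower = data[1] = 12, Upper = data[2] = 14
P10 = 12 + 0.1000*(2) = 12.2000

P10 = 12.2000
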